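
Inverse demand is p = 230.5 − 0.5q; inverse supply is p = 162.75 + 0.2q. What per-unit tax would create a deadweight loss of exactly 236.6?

Competitive equilibrium: 230.5 − 0.5q = 162.75 + 0.2q → q* = 96.7857, p* = 182.1071.
A tax t gives Δq = t/0.7 and wedge t, so DWL = t²/1.4.
t²/1.4 = 236.6 → t² = 331.24 → t = 18.2.

18.2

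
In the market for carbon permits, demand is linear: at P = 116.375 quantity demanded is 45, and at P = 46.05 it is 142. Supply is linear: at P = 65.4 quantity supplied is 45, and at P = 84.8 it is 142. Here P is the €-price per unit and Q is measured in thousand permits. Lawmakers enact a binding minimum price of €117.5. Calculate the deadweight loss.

Demand slope = (46.05 − 116.375)/(142 − 45) = −0.725, so P = 149 − 0.725Q.
Supply slope = (84.8 − 65.4)/(142 − 45) = 0.2, so P = 56.4 + 0.2Q.
Competitive equilibrium: 149 − 0.725Q = 56.4 + 0.2Q → Q* = 100.1081, P* = 76.4216.
At the floor P = 117.5, quantity demanded = (149 − 117.5)/0.725 = 43.4483.
Sellers' marginal cost at Q' = 43.4483: 56.4 + 0.2·43.4483 = 65.0897.
ΔQ = 100.1081 − 43.4483 = 56.6598; wedge = 117.5 − 65.0897 = 52.4103.
Deadweight loss = ½ × 56.6598 × 52.4103 = €1484.78 thousand.

€1484.78 thousand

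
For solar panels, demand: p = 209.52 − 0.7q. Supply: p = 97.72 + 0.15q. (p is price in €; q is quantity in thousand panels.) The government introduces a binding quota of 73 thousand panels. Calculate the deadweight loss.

Competitive equilibrium: 209.52 − 0.7q = 97.72 + 0.15q → q* = 131.5294, p* = 117.4494.
At q = 73: demand price = 209.52 − 0.7·73 = 158.42; supply price = 97.72 + 0.15·73 = 108.67.
Δq = 131.5294 − 73 = 58.5294; wedge = 158.42 − 108.67 = 49.75.
Welfare loss = ½ × 58.5294 × 49.75 = €1455.92 thousand.

€1455.92 thousand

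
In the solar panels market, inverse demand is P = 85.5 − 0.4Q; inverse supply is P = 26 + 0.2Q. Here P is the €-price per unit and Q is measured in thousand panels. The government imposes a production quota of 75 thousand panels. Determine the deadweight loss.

€175.21 thousand

Competitive equilibrium: 85.5 − 0.4Q = 26 + 0.2Q → Q* = 99.1667, P* = 45.8333.
At Q = 75: demand price = 85.5 − 0.4·75 = 55.5; supply price = 26 + 0.2·75 = 41.
ΔQ = 99.1667 − 75 = 24.1667; wedge = 55.5 − 41 = 14.5.
DWL = ½ × 24.1667 × 14.5 = €175.21 thousand.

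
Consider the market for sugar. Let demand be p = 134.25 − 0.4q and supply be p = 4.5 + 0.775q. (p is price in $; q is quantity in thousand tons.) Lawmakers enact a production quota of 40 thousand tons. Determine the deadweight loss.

Competitive equilibrium: 134.25 − 0.4q = 4.5 + 0.775q → q* = 110.4255, p* = 90.0798.
At q = 40: demand price = 134.25 − 0.4·40 = 118.25; supply price = 4.5 + 0.775·40 = 35.5.
Δq = 110.4255 − 40 = 70.4255; wedge = 118.25 − 35.5 = 82.75.
DWL = ½ × 70.4255 × 82.75 = $2913.86 thousand.

$2913.86 thousand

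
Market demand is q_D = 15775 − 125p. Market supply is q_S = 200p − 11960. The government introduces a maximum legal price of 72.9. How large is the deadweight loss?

40225.98

In inverse form: demand p = 126.2 − 0.008q, supply p = 59.8 + 0.005q.
Competitive equilibrium: 126.2 − 0.008q = 59.8 + 0.005q → q* = 5107.6923, p* = 85.3385.
At the ceiling p = 72.9, quantity supplied = (72.9 − 59.8)/0.005 = 2620.
Willingness to pay at q' = 2620: 126.2 − 0.008·2620 = 105.24.
Δq = 5107.6923 − 2620 = 2487.6923; wedge = 105.24 − 72.9 = 32.34.
DWL = ½ × 2487.6923 × 32.34 = 40225.98.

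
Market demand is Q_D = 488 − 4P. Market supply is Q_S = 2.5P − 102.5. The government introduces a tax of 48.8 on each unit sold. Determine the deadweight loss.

1831.88

In inverse form: demand P = 122 − 0.25Q, supply P = 41 + 0.4Q.
Competitive equilibrium: 122 − 0.25Q = 41 + 0.4Q → Q* = 124.6154, P* = 90.8462.
With the tax, the buyer price exceeds the seller price by 48.8: (122 − 0.25Q) − (41 + 0.4Q) = 48.8 → Q' = 49.5385.
ΔQ = 124.6154 − 49.5385 = 75.0769; the wedge equals the tax, 48.8.
The triangle = ½ × 75.0769 × 48.8 = 1831.88.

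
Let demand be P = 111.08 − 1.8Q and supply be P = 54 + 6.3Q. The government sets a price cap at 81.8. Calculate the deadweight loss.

Competitive equilibrium: 111.08 − 1.8Q = 54 + 6.3Q → Q* = 7.0469, P* = 98.3956.
At the ceiling P = 81.8, quantity supplied = (81.8 − 54)/6.3 = 4.4127.
Willingness to pay at Q' = 4.4127: 111.08 − 1.8·4.4127 = 103.1371.
ΔQ = 7.0469 − 4.4127 = 2.6342; wedge = 103.1371 − 81.8 = 21.3371.
DWL = ½ × 2.6342 × 21.3371 = 28.10.

28.10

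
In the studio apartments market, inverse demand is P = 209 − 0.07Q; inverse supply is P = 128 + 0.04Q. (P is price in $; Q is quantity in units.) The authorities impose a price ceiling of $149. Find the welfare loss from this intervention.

Competitive equilibrium: 209 − 0.07Q = 128 + 0.04Q → Q* = 736.3636, P* = 157.4545.
At the ceiling P = 149, quantity supplied = (149 − 128)/0.04 = 525.
Willingness to pay at Q' = 525: 209 − 0.07·525 = 172.25.
ΔQ = 736.3636 − 525 = 211.3636; wedge = 172.25 − 149 = 23.25.
Welfare loss = ½ × 211.3636 × 23.25 = $2457.10.

$2457.10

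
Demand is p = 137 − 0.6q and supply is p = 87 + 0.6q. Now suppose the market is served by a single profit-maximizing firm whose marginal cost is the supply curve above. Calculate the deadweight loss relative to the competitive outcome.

115.74

Competitive equilibrium: 137 − 0.6q = 87 + 0.6q → q* = 41.6667, p* = 112.
Marginal revenue: MR = 137 − 1.2q. Set MR = MC: 137 − 1.2q = 87 + 0.6q → q_m = 27.7778.
Price p_m = 137 − 0.6·27.7778 = 120.3333; MC(q_m) = 87 + 0.6·27.7778 = 103.6667.
Competitive q* = 41.6667, so Δq = 13.8889; wedge = 120.3333 − 103.6667 = 16.6666.
Welfare loss = ½ × 13.8889 × 16.6666 = 115.74.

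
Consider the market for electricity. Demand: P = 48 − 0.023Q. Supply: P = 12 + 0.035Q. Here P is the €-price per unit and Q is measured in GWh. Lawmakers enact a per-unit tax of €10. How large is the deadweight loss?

€862.07

Competitive equilibrium: 48 − 0.023Q = 12 + 0.035Q → Q* = 620.6897, P* = 33.7241.
With the tax, the buyer price exceeds the seller price by 10: (48 − 0.023Q) − (12 + 0.035Q) = 10 → Q' = 448.2759.
ΔQ = 620.6897 − 448.2759 = 172.4138; the wedge equals the tax, 10.
Welfare loss = ½ × 172.4138 × 10 = €862.07.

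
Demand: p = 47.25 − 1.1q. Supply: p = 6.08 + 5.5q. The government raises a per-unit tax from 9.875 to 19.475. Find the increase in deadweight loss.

21.35

Competitive equilibrium: 47.25 − 1.1q = 6.08 + 5.5q → q* = 6.2379, p* = 40.3883.
For a per-unit tax t: Δq = t/6.6, so DWL = ½·t·(t/6.6) = t²/13.2.
At t = 9.875: DWL = 7.388. At t = 19.475: DWL = 28.733.
Increase = 28.733 − 7.388 = 21.35.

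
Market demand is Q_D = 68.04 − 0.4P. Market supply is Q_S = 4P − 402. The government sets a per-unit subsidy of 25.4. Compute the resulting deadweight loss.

117.30

In inverse form: demand P = 170.1 − 2.5Q, supply P = 100.5 + 0.25Q.
Competitive equilibrium: 170.1 − 2.5Q = 100.5 + 0.25Q → Q* = 25.3091, P* = 106.8273.
The subsidy lowers effective supply by 25.4: P = 75.1 + 0.25Q.
New quantity: 170.1 − 2.5Q = 75.1 + 0.25Q → Q' = 34.5455.
Overproduction ΔQ = 34.5455 − 25.3091 = 9.2364; wedge = subsidy = 25.4.
The triangle = ½ × 9.2364 × 25.4 = 117.30.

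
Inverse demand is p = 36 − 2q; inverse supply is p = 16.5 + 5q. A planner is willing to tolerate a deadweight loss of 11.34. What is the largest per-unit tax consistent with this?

Competitive equilibrium: 36 − 2q = 16.5 + 5q → q* = 2.7857, p* = 30.4286.
A tax t gives Δq = t/7 and wedge t, so DWL = t²/14.
t²/14 = 11.34 → t² = 158.76 → t = 12.6.

12.6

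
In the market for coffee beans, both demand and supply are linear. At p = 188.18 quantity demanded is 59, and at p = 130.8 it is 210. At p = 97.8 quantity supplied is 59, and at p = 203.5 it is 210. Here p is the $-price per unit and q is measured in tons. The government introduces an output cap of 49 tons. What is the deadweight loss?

Demand slope = (130.8 − 188.18)/(210 − 59) = −0.38, so p = 210.6 − 0.38q.
Supply slope = (203.5 − 97.8)/(210 − 59) = 0.7, so p = 56.5 + 0.7q.
Competitive equilibrium: 210.6 − 0.38q = 56.5 + 0.7q → q* = 142.6852, p* = 156.3796.
At q = 49: demand price = 210.6 − 0.38·49 = 191.98; supply price = 56.5 + 0.7·49 = 90.8.
Δq = 142.6852 − 49 = 93.6852; wedge = 191.98 − 90.8 = 101.18.
Welfare loss = ½ × 93.6852 × 101.18 = $4739.53.

$4739.53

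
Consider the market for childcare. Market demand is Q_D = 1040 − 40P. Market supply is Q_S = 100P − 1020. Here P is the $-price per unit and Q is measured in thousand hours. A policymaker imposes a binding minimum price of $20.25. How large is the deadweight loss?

In inverse form: demand P = 26 − 0.025Q, supply P = 10.2 + 0.01Q.
Competitive equilibrium: 26 − 0.025Q = 10.2 + 0.01Q → Q* = 451.4286, P* = 14.7143.
At the floor P = 20.25, quantity demanded = (26 − 20.25)/0.025 = 230.
Sellers' marginal cost at Q' = 230: 10.2 + 0.01·230 = 12.5.
ΔQ = 451.4286 − 230 = 221.4286; wedge = 20.25 − 12.5 = 7.75.
The triangle = ½ × 221.4286 × 7.75 = $858.04 thousand.

$858.04 thousand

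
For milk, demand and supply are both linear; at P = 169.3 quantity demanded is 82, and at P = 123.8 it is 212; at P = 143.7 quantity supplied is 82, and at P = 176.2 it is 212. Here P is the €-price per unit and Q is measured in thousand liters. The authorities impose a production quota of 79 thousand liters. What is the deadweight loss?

Demand slope = (123.8 − 169.3)/(212 − 82) = −0.35, so P = 198 − 0.35Q.
Supply slope = (176.2 − 143.7)/(212 − 82) = 0.25, so P = 123.2 + 0.25Q.
Competitive equilibrium: 198 − 0.35Q = 123.2 + 0.25Q → Q* = 124.6667, P* = 154.3667.
At Q = 79: demand price = 198 − 0.35·79 = 170.35; supply price = 123.2 + 0.25·79 = 142.95.
ΔQ = 124.6667 − 79 = 45.6667; wedge = 170.35 − 142.95 = 27.4.
Welfare loss = ½ × 45.6667 × 27.4 = €625.63 thousand.

€625.63 thousand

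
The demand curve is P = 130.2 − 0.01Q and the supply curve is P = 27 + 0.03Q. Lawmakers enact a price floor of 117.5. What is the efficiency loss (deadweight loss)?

Competitive equilibrium: 130.2 − 0.01Q = 27 + 0.03Q → Q* = 2580, P* = 104.4.
At the floor P = 117.5, quantity demanded = (130.2 − 117.5)/0.01 = 1270.
Sellers' marginal cost at Q' = 1270: 27 + 0.03·1270 = 65.1.
ΔQ = 2580 − 1270 = 1310; wedge = 117.5 − 65.1 = 52.4.
The triangle = ½ × 1310 × 52.4 = 34322.

34322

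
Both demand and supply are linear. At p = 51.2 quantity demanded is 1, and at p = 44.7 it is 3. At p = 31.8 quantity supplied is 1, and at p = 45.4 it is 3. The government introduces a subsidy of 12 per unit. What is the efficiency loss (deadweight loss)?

Demand slope = (44.7 − 51.2)/(3 − 1) = −3.25, so p = 54.45 − 3.25q.
Supply slope = (45.4 − 31.8)/(3 − 1) = 6.8, so p = 25 + 6.8q.
Competitive equilibrium: 54.45 − 3.25q = 25 + 6.8q → q* = 2.9303, p* = 44.9264.
The subsidy lowers effective supply by 12: p = 13 + 6.8q.
New quantity: 54.45 − 3.25q = 13 + 6.8q → q' = 4.1244.
Overproduction Δq = 4.1244 − 2.9303 = 1.1941; wedge = subsidy = 12.
The triangle = ½ × 1.1941 × 12 = 7.16.

7.16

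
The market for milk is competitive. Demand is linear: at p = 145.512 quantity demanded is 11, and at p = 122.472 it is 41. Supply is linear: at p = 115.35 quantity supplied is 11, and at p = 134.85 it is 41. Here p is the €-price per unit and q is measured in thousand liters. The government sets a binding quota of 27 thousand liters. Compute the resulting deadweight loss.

Demand slope = (122.472 − 145.512)/(41 − 11) = −0.768, so p = 153.96 − 0.768q.
Supply slope = (134.85 − 115.35)/(41 − 11) = 0.65, so p = 108.2 + 0.65q.
Competitive equilibrium: 153.96 − 0.768q = 108.2 + 0.65q → q* = 32.2708, p* = 129.176.
At q = 27: demand price = 153.96 − 0.768·27 = 133.224; supply price = 108.2 + 0.65·27 = 125.75.
Δq = 32.2708 − 27 = 5.2708; wedge = 133.224 − 125.75 = 7.474.
DWL = ½ × 5.2708 × 7.474 = €19.70 thousand.

€19.70 thousand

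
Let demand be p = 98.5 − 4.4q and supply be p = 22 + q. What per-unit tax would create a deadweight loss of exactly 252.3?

52.2

Competitive equilibrium: 98.5 − 4.4q = 22 + q → q* = 14.1667, p* = 36.1667.
A tax t gives Δq = t/5.4 and wedge t, so DWL = t²/10.8.
t²/10.8 = 252.3 → t² = 2724.84 → t = 52.2.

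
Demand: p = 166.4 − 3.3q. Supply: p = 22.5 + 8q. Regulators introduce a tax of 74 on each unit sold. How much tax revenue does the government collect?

Competitive equilibrium: 166.4 − 3.3q = 22.5 + 8q → q* = 12.7345, p* = 124.3761.
With the tax, the buyer price exceeds the seller price by 74: (166.4 − 3.3q) − (22.5 + 8q) = 74 → q' = 6.1858.
Tax revenue = 74 × 6.1858 = 457.75.

457.75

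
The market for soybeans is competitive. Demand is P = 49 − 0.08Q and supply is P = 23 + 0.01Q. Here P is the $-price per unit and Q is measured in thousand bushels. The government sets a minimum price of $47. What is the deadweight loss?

$3133.68 thousand

Competitive equilibrium: 49 − 0.08Q = 23 + 0.01Q → Q* = 288.8889, P* = 25.8889.
At the floor P = 47, quantity demanded = (49 − 47)/0.08 = 25.
Sellers' marginal cost at Q' = 25: 23 + 0.01·25 = 23.25.
ΔQ = 288.8889 − 25 = 263.8889; wedge = 47 − 23.25 = 23.75.
Welfare loss = ½ × 263.8889 × 23.75 = $3133.68 thousand.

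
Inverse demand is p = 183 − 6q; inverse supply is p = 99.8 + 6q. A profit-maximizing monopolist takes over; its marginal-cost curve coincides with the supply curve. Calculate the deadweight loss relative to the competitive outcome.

32.05

Competitive equilibrium: 183 − 6q = 99.8 + 6q → q* = 6.9333, p* = 141.4.
Marginal revenue: MR = 183 − 12q. Set MR = MC: 183 − 12q = 99.8 + 6q → q_m = 4.6222.
Price p_m = 183 − 6·4.6222 = 155.2668; MC(q_m) = 99.8 + 6·4.6222 = 127.5332.
Competitive q* = 6.9333, so Δq = 2.3111; wedge = 155.2668 − 127.5332 = 27.7336.
Welfare loss = ½ × 2.3111 × 27.7336 = 32.05.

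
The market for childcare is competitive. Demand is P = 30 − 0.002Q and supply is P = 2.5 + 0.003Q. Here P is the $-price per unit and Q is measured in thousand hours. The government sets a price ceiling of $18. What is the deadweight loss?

Competitive equilibrium: 30 − 0.002Q = 2.5 + 0.003Q → Q* = 5500, P* = 19.
At the ceiling P = 18, quantity supplied = (18 − 2.5)/0.003 = 5166.6667.
Willingness to pay at Q' = 5166.6667: 30 − 0.002·5166.6667 = 19.6667.
ΔQ = 5500 − 5166.6667 = 333.3333; wedge = 19.6667 − 18 = 1.6667.
DWL = ½ × 333.3333 × 1.6667 = $277.78 thousand.

$277.78 thousand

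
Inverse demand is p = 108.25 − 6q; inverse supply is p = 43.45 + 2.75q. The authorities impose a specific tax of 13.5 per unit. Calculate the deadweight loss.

Competitive equilibrium: 108.25 − 6q = 43.45 + 2.75q → q* = 7.4057, p* = 63.8157.
With the tax, the buyer price exceeds the seller price by 13.5: (108.25 − 6q) − (43.45 + 2.75q) = 13.5 → q' = 5.8629.
Δq = 7.4057 − 5.8629 = 1.5428; the wedge equals the tax, 13.5.
Deadweight loss = ½ × 1.5428 × 13.5 = 10.41.

10.41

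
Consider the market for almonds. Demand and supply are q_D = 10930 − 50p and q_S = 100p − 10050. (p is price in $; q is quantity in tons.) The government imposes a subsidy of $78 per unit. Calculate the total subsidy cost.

$509860

In inverse form: demand p = 218.6 − 0.02q, supply p = 100.5 + 0.01q.
Competitive equilibrium: 218.6 − 0.02q = 100.5 + 0.01q → q* = 3936.6667, p* = 139.8667.
The subsidy lowers effective supply by 78: p = 22.5 + 0.01q.
New quantity: 218.6 − 0.02q = 22.5 + 0.01q → q' = 6536.6667.
Total subsidy cost = 78 × 6536.6667 = $509860.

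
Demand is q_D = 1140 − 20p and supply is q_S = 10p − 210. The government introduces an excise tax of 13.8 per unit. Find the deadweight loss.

634.80

In inverse form: demand p = 57 − 0.05q, supply p = 21 + 0.1q.
Competitive equilibrium: 57 − 0.05q = 21 + 0.1q → q* = 240, p* = 45.
With the tax, the buyer price exceeds the seller price by 13.8: (57 − 0.05q) − (21 + 0.1q) = 13.8 → q' = 148.
Δq = 240 − 148 = 92; the wedge equals the tax, 13.8.
DWL = ½ × 92 × 13.8 = 634.80.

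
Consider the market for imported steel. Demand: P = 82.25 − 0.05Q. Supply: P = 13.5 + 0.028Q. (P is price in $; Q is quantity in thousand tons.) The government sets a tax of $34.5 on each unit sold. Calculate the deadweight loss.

$7629.81 thousand

Competitive equilibrium: 82.25 − 0.05Q = 13.5 + 0.028Q → Q* = 881.4103, P* = 38.1795.
With the tax, the buyer price exceeds the seller price by 34.5: (82.25 − 0.05Q) − (13.5 + 0.028Q) = 34.5 → Q' = 439.1026.
ΔQ = 881.4103 − 439.1026 = 442.3077; the wedge equals the tax, 34.5.
The triangle = ½ × 442.3077 × 34.5 = $7629.81 thousand.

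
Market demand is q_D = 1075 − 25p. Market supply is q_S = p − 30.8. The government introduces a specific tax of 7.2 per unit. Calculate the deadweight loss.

24.92

In inverse form: demand p = 43 − 0.04q, supply p = 30.8 + q.
Competitive equilibrium: 43 − 0.04q = 30.8 + q → q* = 11.7308, p* = 42.5308.
With the tax, the buyer price exceeds the seller price by 7.2: (43 − 0.04q) − (30.8 + q) = 7.2 → q' = 4.8077.
Δq = 11.7308 − 4.8077 = 6.9231; the wedge equals the tax, 7.2.
The triangle = ½ × 6.9231 × 7.2 = 24.92.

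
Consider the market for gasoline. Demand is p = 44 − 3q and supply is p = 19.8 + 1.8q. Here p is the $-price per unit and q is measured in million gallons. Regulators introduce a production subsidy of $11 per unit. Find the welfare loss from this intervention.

Competitive equilibrium: 44 − 3q = 19.8 + 1.8q → q* = 5.0417, p* = 28.875.
The subsidy lowers effective supply by 11: p = 8.8 + 1.8q.
New quantity: 44 − 3q = 8.8 + 1.8q → q' = 7.3333.
Overproduction Δq = 7.3333 − 5.0417 = 2.2916; wedge = subsidy = 11.
The triangle = ½ × 2.2916 × 11 = $12.60 million.

$12.60 million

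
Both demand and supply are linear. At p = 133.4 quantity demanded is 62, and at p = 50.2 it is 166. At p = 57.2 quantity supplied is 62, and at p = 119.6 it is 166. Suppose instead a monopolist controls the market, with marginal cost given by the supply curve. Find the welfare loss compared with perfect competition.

Demand slope = (50.2 − 133.4)/(166 − 62) = −0.8, so p = 183 − 0.8q.
Supply slope = (119.6 − 57.2)/(166 − 62) = 0.6, so p = 20 + 0.6q.
Competitive equilibrium: 183 − 0.8q = 20 + 0.6q → q* = 116.42857, p* = 89.85714.
Marginal revenue: MR = 183 − 1.6q. Set MR = MC: 183 − 1.6q = 20 + 0.6q → q_m = 74.09091.
Price p_m = 183 − 0.8·74.09091 = 123.72727; MC(q_m) = 20 + 0.6·74.09091 = 64.45455.
Competitive q* = 116.42857, so Δq = 42.33766; wedge = 123.72727 − 64.45455 = 59.27272.
DWL = ½ × 42.33766 × 59.27272 = 1254.73.

1254.73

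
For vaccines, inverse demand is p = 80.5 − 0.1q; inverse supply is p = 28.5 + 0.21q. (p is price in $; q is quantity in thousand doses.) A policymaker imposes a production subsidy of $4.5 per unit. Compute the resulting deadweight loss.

$32.66 thousand

Competitive equilibrium: 80.5 − 0.1q = 28.5 + 0.21q → q* = 167.7419, p* = 63.7258.
The subsidy lowers effective supply by 4.5: p = 24 + 0.21q.
New quantity: 80.5 − 0.1q = 24 + 0.21q → q' = 182.2581.
Overproduction Δq = 182.2581 − 167.7419 = 14.5162; wedge = subsidy = 4.5.
Welfare loss = ½ × 14.5162 × 4.5 = $32.66 thousand.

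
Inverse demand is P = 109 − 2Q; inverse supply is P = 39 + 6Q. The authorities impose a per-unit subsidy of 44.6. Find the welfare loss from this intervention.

124.32

Competitive equilibrium: 109 − 2Q = 39 + 6Q → Q* = 8.75, P* = 91.5.
The subsidy lowers effective supply by 44.6: P = 6Q − 5.6.
New quantity: 109 − 2Q = 6Q − 5.6 → Q' = 14.325.
Overproduction ΔQ = 14.325 − 8.75 = 5.575; wedge = subsidy = 44.6.
The triangle = ½ × 5.575 × 44.6 = 124.32.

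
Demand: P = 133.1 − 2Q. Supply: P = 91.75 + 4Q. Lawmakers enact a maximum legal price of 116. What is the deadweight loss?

Competitive equilibrium: 133.1 − 2Q = 91.75 + 4Q → Q* = 6.8917, P* = 119.3167.
At the ceiling P = 116, quantity supplied = (116 − 91.75)/4 = 6.0625.
Willingness to pay at Q' = 6.0625: 133.1 − 2·6.0625 = 120.975.
ΔQ = 6.8917 − 6.0625 = 0.8292; wedge = 120.975 − 116 = 4.975.
Deadweight loss = ½ × 0.8292 × 4.975 = 2.06.

2.06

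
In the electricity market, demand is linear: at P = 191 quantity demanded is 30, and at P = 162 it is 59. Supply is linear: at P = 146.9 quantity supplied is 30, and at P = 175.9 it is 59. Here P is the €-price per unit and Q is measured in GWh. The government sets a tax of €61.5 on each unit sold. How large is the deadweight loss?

Demand slope = (162 − 191)/(59 − 30) = −1, so P = 221 − Q.
Supply slope = (175.9 − 146.9)/(59 − 30) = 1, so P = 116.9 + Q.
Competitive equilibrium: 221 − Q = 116.9 + Q → Q* = 52.05, P* = 168.95.
With the tax, the buyer price exceeds the seller price by 61.5: (221 − Q) − (116.9 + Q) = 61.5 → Q' = 21.3.
ΔQ = 52.05 − 21.3 = 30.75; the wedge equals the tax, 61.5.
The triangle = ½ × 30.75 × 61.5 = €945.56.

€945.56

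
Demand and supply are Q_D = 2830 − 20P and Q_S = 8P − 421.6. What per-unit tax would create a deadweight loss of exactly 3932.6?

In inverse form: demand P = 141.5 − 0.05Q, supply P = 52.7 + 0.125Q.
Competitive equilibrium: 141.5 − 0.05Q = 52.7 + 0.125Q → Q* = 507.4286, P* = 116.1286.
A tax t gives ΔQ = t/0.175 and wedge t, so DWL = t²/0.35.
t²/0.35 = 3932.6 → t² = 1376.41 → t = 37.1.

37.1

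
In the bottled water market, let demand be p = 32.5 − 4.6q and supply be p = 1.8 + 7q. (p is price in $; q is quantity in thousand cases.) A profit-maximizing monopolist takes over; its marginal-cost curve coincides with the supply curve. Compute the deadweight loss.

Competitive equilibrium: 32.5 − 4.6q = 1.8 + 7q → q* = 2.6466, p* = 20.3259.
Marginal revenue: MR = 32.5 − 9.2q. Set MR = MC: 32.5 − 9.2q = 1.8 + 7q → q_m = 1.8951.
Price p_m = 32.5 − 4.6·1.8951 = 23.7825; MC(q_m) = 1.8 + 7·1.8951 = 15.0657.
Competitive q* = 2.6466, so Δq = 0.7515; wedge = 23.7825 − 15.0657 = 8.7168.
Welfare loss = ½ × 0.7515 × 8.7168 = $3.28 thousand.

$3.28 thousand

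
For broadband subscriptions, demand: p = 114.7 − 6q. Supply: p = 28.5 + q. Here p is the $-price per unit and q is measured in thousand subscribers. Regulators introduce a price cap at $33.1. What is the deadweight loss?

$208.29 thousand

Competitive equilibrium: 114.7 − 6q = 28.5 + q → q* = 12.3143, p* = 40.8143.
At the ceiling p = 33.1, quantity supplied = (33.1 − 28.5)/1 = 4.6.
Willingness to pay at q' = 4.6: 114.7 − 6·4.6 = 87.1.
Δq = 12.3143 − 4.6 = 7.7143; wedge = 87.1 − 33.1 = 54.
The triangle = ½ × 7.7143 × 54 = $208.29 thousand.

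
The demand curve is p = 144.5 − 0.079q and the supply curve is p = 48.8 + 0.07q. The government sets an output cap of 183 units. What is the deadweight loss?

Competitive equilibrium: 144.5 − 0.079q = 48.8 + 0.07q → q* = 642.2819, p* = 93.7597.
At q = 183: demand price = 144.5 − 0.079·183 = 130.043; supply price = 48.8 + 0.07·183 = 61.61.
Δq = 642.2819 − 183 = 459.2819; wedge = 130.043 − 61.61 = 68.433.
Deadweight loss = ½ × 459.2819 × 68.433 = 15715.02.

15715.02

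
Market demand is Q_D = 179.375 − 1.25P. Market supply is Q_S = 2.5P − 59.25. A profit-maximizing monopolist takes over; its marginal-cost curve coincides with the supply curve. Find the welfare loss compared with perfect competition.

956.80

In inverse form: demand P = 143.5 − 0.8Q, supply P = 23.7 + 0.4Q.
Competitive equilibrium: 143.5 − 0.8Q = 23.7 + 0.4Q → Q* = 99.8333, P* = 63.6333.
Marginal revenue: MR = 143.5 − 1.6Q. Set MR = MC: 143.5 − 1.6Q = 23.7 + 0.4Q → Q_m = 59.9.
Price P_m = 143.5 − 0.8·59.9 = 95.58; MC(Q_m) = 23.7 + 0.4·59.9 = 47.66.
Competitive Q* = 99.8333, so ΔQ = 39.9333; wedge = 95.58 − 47.66 = 47.92.
DWL = ½ × 39.9333 × 47.92 = 956.80.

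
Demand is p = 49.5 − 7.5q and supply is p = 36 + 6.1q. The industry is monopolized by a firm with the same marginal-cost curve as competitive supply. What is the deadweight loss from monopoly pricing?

0.85

Competitive equilibrium: 49.5 − 7.5q = 36 + 6.1q → q* = 0.9926, p* = 42.0551.
Marginal revenue: MR = 49.5 − 15q. Set MR = MC: 49.5 − 15q = 36 + 6.1q → q_m = 0.6398.
Price p_m = 49.5 − 7.5·0.6398 = 44.7015; MC(q_m) = 36 + 6.1·0.6398 = 39.9028.
Competitive q* = 0.9926, so Δq = 0.3528; wedge = 44.7015 − 39.9028 = 4.7987.
Welfare loss = ½ × 0.3528 × 4.7987 = 0.85.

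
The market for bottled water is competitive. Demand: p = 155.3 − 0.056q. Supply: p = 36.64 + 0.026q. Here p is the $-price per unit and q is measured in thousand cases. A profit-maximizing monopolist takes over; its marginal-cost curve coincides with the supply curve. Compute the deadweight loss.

Competitive equilibrium: 155.3 − 0.056q = 36.64 + 0.026q → q* = 1447.0732, p* = 74.2639.
Marginal revenue: MR = 155.3 − 0.112q. Set MR = MC: 155.3 − 0.112q = 36.64 + 0.026q → q_m = 859.8551.
Price p_m = 155.3 − 0.056·859.8551 = 107.1481; MC(q_m) = 36.64 + 0.026·859.8551 = 58.9962.
Competitive q* = 1447.0732, so Δq = 587.2181; wedge = 107.1481 − 58.9962 = 48.1519.
DWL = ½ × 587.2181 × 48.1519 = $14137.83 thousand.

$14137.83 thousand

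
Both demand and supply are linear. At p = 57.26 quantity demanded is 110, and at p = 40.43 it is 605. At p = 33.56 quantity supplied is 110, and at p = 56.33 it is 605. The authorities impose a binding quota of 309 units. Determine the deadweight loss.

378.30

Demand slope = (40.43 − 57.26)/(605 − 110) = −0.034, so p = 61 − 0.034q.
Supply slope = (56.33 − 33.56)/(605 − 110) = 0.046, so p = 28.5 + 0.046q.
Competitive equilibrium: 61 − 0.034q = 28.5 + 0.046q → q* = 406.25, p* = 47.1875.
At q = 309: demand price = 61 − 0.034·309 = 50.494; supply price = 28.5 + 0.046·309 = 42.714.
Δq = 406.25 − 309 = 97.25; wedge = 50.494 − 42.714 = 7.78.
Deadweight loss = ½ × 97.25 × 7.78 = 378.30.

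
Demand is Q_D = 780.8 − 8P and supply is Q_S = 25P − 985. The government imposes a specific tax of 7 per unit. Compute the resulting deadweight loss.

148.48

In inverse form: demand P = 97.6 − 0.125Q, supply P = 39.4 + 0.04Q.
Competitive equilibrium: 97.6 − 0.125Q = 39.4 + 0.04Q → Q* = 352.72727, P* = 53.50909.
With the tax, the buyer price exceeds the seller price by 7: (97.6 − 0.125Q) − (39.4 + 0.04Q) = 7 → Q' = 310.30303.
ΔQ = 352.72727 − 310.30303 = 42.42424; the wedge equals the tax, 7.
Deadweight loss = ½ × 42.42424 × 7 = 148.48.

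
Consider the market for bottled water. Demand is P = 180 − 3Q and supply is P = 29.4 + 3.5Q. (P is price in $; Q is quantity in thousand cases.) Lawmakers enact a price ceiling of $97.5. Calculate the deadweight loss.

Competitive equilibrium: 180 − 3Q = 29.4 + 3.5Q → Q* = 23.1692, P* = 110.4923.
At the ceiling P = 97.5, quantity supplied = (97.5 − 29.4)/3.5 = 19.4571.
Willingness to pay at Q' = 19.4571: 180 − 3·19.4571 = 121.6287.
ΔQ = 23.1692 − 19.4571 = 3.7121; wedge = 121.6287 − 97.5 = 24.1287.
Deadweight loss = ½ × 3.7121 × 24.1287 = $44.78 thousand.

$44.78 thousand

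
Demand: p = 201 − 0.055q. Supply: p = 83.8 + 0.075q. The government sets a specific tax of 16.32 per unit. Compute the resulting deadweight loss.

Competitive equilibrium: 201 − 0.055q = 83.8 + 0.075q → q* = 901.5385, p* = 151.4154.
With the tax, the buyer price exceeds the seller price by 16.32: (201 − 0.055q) − (83.8 + 0.075q) = 16.32 → q' = 776.
Δq = 901.5385 − 776 = 125.5385; the wedge equals the tax, 16.32.
Deadweight loss = ½ × 125.5385 × 16.32 = 1024.39.

1024.39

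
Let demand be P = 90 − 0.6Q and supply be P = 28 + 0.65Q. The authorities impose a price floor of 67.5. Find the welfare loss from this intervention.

Competitive equilibrium: 90 − 0.6Q = 28 + 0.65Q → Q* = 49.6, P* = 60.24.
At the floor P = 67.5, quantity demanded = (90 − 67.5)/0.6 = 37.5.
Sellers' marginal cost at Q' = 37.5: 28 + 0.65·37.5 = 52.375.
ΔQ = 49.6 − 37.5 = 12.1; wedge = 67.5 − 52.375 = 15.125.
Deadweight loss = ½ × 12.1 × 15.125 = 91.51.

91.51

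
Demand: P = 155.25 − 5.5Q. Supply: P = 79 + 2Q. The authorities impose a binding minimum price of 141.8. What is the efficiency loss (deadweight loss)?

223.56

Competitive equilibrium: 155.25 − 5.5Q = 79 + 2Q → Q* = 10.1667, P* = 99.3333.
At the floor P = 141.8, quantity demanded = (155.25 − 141.8)/5.5 = 2.4455.
Sellers' marginal cost at Q' = 2.4455: 79 + 2·2.4455 = 83.891.
ΔQ = 10.1667 − 2.4455 = 7.7212; wedge = 141.8 − 83.891 = 57.909.
The triangle = ½ × 7.7212 × 57.909 = 223.56.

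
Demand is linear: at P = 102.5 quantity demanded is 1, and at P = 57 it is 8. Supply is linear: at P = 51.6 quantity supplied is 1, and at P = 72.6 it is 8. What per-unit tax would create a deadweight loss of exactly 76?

Demand slope = (57 − 102.5)/(8 − 1) = −6.5, so P = 109 − 6.5Q.
Supply slope = (72.6 − 51.6)/(8 − 1) = 3, so P = 48.6 + 3Q.
Competitive equilibrium: 109 − 6.5Q = 48.6 + 3Q → Q* = 6.3579, P* = 67.6737.
A tax t gives ΔQ = t/9.5 and wedge t, so DWL = t²/19.
t²/19 = 76 → t² = 1444 → t = 38.

38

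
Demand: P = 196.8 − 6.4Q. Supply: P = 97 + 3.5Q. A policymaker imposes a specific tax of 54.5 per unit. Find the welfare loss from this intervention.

Competitive equilibrium: 196.8 − 6.4Q = 97 + 3.5Q → Q* = 10.0808, P* = 132.2828.
With the tax, the buyer price exceeds the seller price by 54.5: (196.8 − 6.4Q) − (97 + 3.5Q) = 54.5 → Q' = 4.5758.
ΔQ = 10.0808 − 4.5758 = 5.505; the wedge equals the tax, 54.5.
DWL = ½ × 5.505 × 54.5 = 150.01.

150.01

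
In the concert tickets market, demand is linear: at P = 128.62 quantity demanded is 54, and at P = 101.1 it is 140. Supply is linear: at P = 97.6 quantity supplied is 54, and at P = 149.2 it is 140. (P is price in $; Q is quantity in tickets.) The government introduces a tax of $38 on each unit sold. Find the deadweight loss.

Demand slope = (101.1 − 128.62)/(140 − 54) = −0.32, so P = 145.9 − 0.32Q.
Supply slope = (149.2 − 97.6)/(140 − 54) = 0.6, so P = 65.2 + 0.6Q.
Competitive equilibrium: 145.9 − 0.32Q = 65.2 + 0.6Q → Q* = 87.7174, P* = 117.8304.
With the tax, the buyer price exceeds the seller price by 38: (145.9 − 0.32Q) − (65.2 + 0.6Q) = 38 → Q' = 46.413.
ΔQ = 87.7174 − 46.413 = 41.3044; the wedge equals the tax, 38.
DWL = ½ × 41.3044 × 38 = $784.78.

$784.78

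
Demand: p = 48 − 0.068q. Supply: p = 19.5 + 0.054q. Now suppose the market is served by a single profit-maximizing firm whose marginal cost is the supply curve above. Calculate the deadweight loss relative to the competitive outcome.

426.39

Competitive equilibrium: 48 − 0.068q = 19.5 + 0.054q → q* = 233.6066, p* = 32.1148.
Marginal revenue: MR = 48 − 0.136q. Set MR = MC: 48 − 0.136q = 19.5 + 0.054q → q_m = 150.
Price p_m = 48 − 0.068·150 = 37.8; MC(q_m) = 19.5 + 0.054·150 = 27.6.
Competitive q* = 233.6066, so Δq = 83.6066; wedge = 37.8 − 27.6 = 10.2.
Welfare loss = ½ × 83.6066 × 10.2 = 426.39.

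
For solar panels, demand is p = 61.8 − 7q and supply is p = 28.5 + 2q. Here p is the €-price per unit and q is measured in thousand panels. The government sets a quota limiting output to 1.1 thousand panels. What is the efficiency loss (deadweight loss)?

Competitive equilibrium: 61.8 − 7q = 28.5 + 2q → q* = 3.7, p* = 35.9.
At q = 1.1: demand price = 61.8 − 7·1.1 = 54.1; supply price = 28.5 + 2·1.1 = 30.7.
Δq = 3.7 − 1.1 = 2.6; wedge = 54.1 − 30.7 = 23.4.
The triangle = ½ × 2.6 × 23.4 = €30.42 thousand.

€30.42 thousand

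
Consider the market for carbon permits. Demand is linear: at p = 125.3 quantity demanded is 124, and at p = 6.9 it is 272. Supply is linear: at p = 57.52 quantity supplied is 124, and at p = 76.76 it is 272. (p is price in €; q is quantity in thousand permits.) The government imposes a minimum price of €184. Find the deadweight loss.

Demand slope = (6.9 − 125.3)/(272 − 124) = −0.8, so p = 224.5 − 0.8q.
Supply slope = (76.76 − 57.52)/(272 − 124) = 0.13, so p = 41.4 + 0.13q.
Competitive equilibrium: 224.5 − 0.8q = 41.4 + 0.13q → q* = 196.88172, p* = 66.99462.
At the floor p = 184, quantity demanded = (224.5 − 184)/0.8 = 50.625.
Sellers' marginal cost at q' = 50.625: 41.4 + 0.13·50.625 = 47.98125.
Δq = 196.88172 − 50.625 = 146.25672; wedge = 184 − 47.98125 = 136.01875.
The triangle = ½ × 146.25672 × 136.01875 = €9946.83 thousand.

€9946.83 thousand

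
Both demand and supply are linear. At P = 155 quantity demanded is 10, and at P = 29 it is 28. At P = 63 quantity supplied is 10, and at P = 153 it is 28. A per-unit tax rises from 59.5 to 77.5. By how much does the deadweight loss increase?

102.75

Demand slope = (29 − 155)/(28 − 10) = −7, so P = 225 − 7Q.
Supply slope = (153 − 63)/(28 − 10) = 5, so P = 13 + 5Q.
Competitive equilibrium: 225 − 7Q = 13 + 5Q → Q* = 17.6667, P* = 101.3333.
For a per-unit tax t: ΔQ = t/12, so DWL = ½·t·(t/12) = t²/24.
At t = 59.5: DWL = 147.51. At t = 77.5: DWL = 250.26.
Increase = 250.26 − 147.51 = 102.75.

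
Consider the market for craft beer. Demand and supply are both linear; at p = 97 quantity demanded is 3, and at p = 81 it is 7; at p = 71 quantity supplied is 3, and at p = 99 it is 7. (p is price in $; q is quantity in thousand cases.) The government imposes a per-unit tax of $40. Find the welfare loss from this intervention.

Demand slope = (81 − 97)/(7 − 3) = −4, so p = 109 − 4q.
Supply slope = (99 − 71)/(7 − 3) = 7, so p = 50 + 7q.
Competitive equilibrium: 109 − 4q = 50 + 7q → q* = 5.3636, p* = 87.5455.
With the tax, the buyer price exceeds the seller price by 40: (109 − 4q) − (50 + 7q) = 40 → q' = 1.7273.
Δq = 5.3636 − 1.7273 = 3.6363; the wedge equals the tax, 40.
The triangle = ½ × 3.6363 × 40 = $72.73 thousand.

$72.73 thousand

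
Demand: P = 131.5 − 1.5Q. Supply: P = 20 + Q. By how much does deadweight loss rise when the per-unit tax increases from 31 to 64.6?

642.432

Competitive equilibrium: 131.5 − 1.5Q = 20 + Q → Q* = 44.6, P* = 64.6.
For a per-unit tax t: ΔQ = t/2.5, so DWL = ½·t·(t/2.5) = t²/5.
At t = 31: DWL = 192.2. At t = 64.6: DWL = 834.632.
Increase = 834.632 − 192.2 = 642.432.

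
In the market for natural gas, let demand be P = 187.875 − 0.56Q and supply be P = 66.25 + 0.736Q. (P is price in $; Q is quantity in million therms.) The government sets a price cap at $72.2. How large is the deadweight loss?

$4766.14 million

Competitive equilibrium: 187.875 − 0.56Q = 66.25 + 0.736Q → Q* = 93.84645, P* = 135.32099.
At the ceiling P = 72.2, quantity supplied = (72.2 − 66.25)/0.736 = 8.08424.
Willingness to pay at Q' = 8.08424: 187.875 − 0.56·8.08424 = 183.34783.
ΔQ = 93.84645 − 8.08424 = 85.76221; wedge = 183.34783 − 72.2 = 111.14783.
The triangle = ½ × 85.76221 × 111.14783 = $4766.14 million.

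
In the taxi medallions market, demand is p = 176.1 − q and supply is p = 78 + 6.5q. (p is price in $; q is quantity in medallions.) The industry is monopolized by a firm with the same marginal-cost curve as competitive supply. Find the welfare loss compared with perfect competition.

Competitive equilibrium: 176.1 − q = 78 + 6.5q → q* = 13.08, p* = 163.02.
Marginal revenue: MR = 176.1 − 2q. Set MR = MC: 176.1 − 2q = 78 + 6.5q → q_m = 11.5412.
Price p_m = 176.1 − 1·11.5412 = 164.5588; MC(q_m) = 78 + 6.5·11.5412 = 153.0178.
Competitive q* = 13.08, so Δq = 1.5388; wedge = 164.5588 − 153.0178 = 11.541.
Deadweight loss = ½ × 1.5388 × 11.541 = $8.88.

$8.88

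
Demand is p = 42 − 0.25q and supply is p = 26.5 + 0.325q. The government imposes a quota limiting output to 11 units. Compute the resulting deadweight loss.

Competitive equilibrium: 42 − 0.25q = 26.5 + 0.325q → q* = 26.9565, p* = 35.2609.
At q = 11: demand price = 42 − 0.25·11 = 39.25; supply price = 26.5 + 0.325·11 = 30.075.
Δq = 26.9565 − 11 = 15.9565; wedge = 39.25 − 30.075 = 9.175.
DWL = ½ × 15.9565 × 9.175 = 73.20.

73.20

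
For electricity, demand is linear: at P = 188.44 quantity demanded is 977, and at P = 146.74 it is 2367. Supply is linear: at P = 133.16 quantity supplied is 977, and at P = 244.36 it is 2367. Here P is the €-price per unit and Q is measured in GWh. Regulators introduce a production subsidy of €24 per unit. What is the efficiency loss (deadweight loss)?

€2618.18

Demand slope = (146.74 − 188.44)/(2367 − 977) = −0.03, so P = 217.75 − 0.03Q.
Supply slope = (244.36 − 133.16)/(2367 − 977) = 0.08, so P = 55 + 0.08Q.
Competitive equilibrium: 217.75 − 0.03Q = 55 + 0.08Q → Q* = 1479.5455, P* = 173.3636.
The subsidy lowers effective supply by 24: P = 31 + 0.08Q.
New quantity: 217.75 − 0.03Q = 31 + 0.08Q → Q' = 1697.7273.
Overproduction ΔQ = 1697.7273 − 1479.5455 = 218.1818; wedge = subsidy = 24.
DWL = ½ × 218.1818 × 24 = €2618.18.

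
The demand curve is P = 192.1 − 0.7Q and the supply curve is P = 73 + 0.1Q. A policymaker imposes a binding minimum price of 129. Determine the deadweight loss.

1379.79

Competitive equilibrium: 192.1 − 0.7Q = 73 + 0.1Q → Q* = 148.875, P* = 87.8875.
At the floor P = 129, quantity demanded = (192.1 − 129)/0.7 = 90.14286.
Sellers' marginal cost at Q' = 90.14286: 73 + 0.1·90.14286 = 82.01429.
ΔQ = 148.875 − 90.14286 = 58.73214; wedge = 129 − 82.01429 = 46.98571.
Deadweight loss = ½ × 58.73214 × 46.98571 = 1379.79.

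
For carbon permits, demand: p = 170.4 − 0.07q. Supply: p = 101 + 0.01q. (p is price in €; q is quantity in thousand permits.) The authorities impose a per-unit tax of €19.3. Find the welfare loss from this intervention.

Competitive equilibrium: 170.4 − 0.07q = 101 + 0.01q → q* = 867.5, p* = 109.675.
With the tax, the buyer price exceeds the seller price by 19.3: (170.4 − 0.07q) − (101 + 0.01q) = 19.3 → q' = 626.25.
Δq = 867.5 − 626.25 = 241.25; the wedge equals the tax, 19.3.
Deadweight loss = ½ × 241.25 × 19.3 = €2328.06 thousand.

€2328.06 thousand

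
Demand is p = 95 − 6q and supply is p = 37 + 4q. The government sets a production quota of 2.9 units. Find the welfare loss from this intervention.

42.05

Competitive equilibrium: 95 − 6q = 37 + 4q → q* = 5.8, p* = 60.2.
At q = 2.9: demand price = 95 − 6·2.9 = 77.6; supply price = 37 + 4·2.9 = 48.6.
Δq = 5.8 − 2.9 = 2.9; wedge = 77.6 − 48.6 = 29.
The triangle = ½ × 2.9 × 29 = 42.05.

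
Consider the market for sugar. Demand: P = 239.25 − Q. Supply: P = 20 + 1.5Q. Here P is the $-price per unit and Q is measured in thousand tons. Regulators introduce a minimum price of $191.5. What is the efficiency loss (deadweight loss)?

$1995 thousand

Competitive equilibrium: 239.25 − Q = 20 + 1.5Q → Q* = 87.7, P* = 151.55.
At the floor P = 191.5, quantity demanded = (239.25 − 191.5)/1 = 47.75.
Sellers' marginal cost at Q' = 47.75: 20 + 1.5·47.75 = 91.625.
ΔQ = 87.7 − 47.75 = 39.95; wedge = 191.5 − 91.625 = 99.875.
Deadweight loss = ½ × 39.95 × 99.875 = $1995 thousand.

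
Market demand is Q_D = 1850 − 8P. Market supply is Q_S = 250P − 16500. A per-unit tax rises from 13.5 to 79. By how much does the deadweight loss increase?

In inverse form: demand P = 231.25 − 0.125Q, supply P = 66 + 0.004Q.
Competitive equilibrium: 231.25 − 0.125Q = 66 + 0.004Q → Q* = 1281.0078, P* = 71.124.
For a per-unit tax t: ΔQ = t/0.129, so DWL = ½·t·(t/0.129) = t²/0.258.
At t = 13.5: DWL = 706.395. At t = 79: DWL = 24189.922.
Increase = 24189.922 − 706.395 = 23483.53.

23483.53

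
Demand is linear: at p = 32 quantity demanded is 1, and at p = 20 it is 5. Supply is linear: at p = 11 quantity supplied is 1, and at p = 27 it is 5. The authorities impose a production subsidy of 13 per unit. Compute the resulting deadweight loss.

12.07

Demand slope = (20 − 32)/(5 − 1) = −3, so p = 35 − 3q.
Supply slope = (27 − 11)/(5 − 1) = 4, so p = 7 + 4q.
Competitive equilibrium: 35 − 3q = 7 + 4q → q* = 4, p* = 23.
The subsidy lowers effective supply by 13: p = 4q − 6.
New quantity: 35 − 3q = 4q − 6 → q' = 5.8571.
Overproduction Δq = 5.8571 − 4 = 1.8571; wedge = subsidy = 13.
Welfare loss = ½ × 1.8571 × 13 = 12.07.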